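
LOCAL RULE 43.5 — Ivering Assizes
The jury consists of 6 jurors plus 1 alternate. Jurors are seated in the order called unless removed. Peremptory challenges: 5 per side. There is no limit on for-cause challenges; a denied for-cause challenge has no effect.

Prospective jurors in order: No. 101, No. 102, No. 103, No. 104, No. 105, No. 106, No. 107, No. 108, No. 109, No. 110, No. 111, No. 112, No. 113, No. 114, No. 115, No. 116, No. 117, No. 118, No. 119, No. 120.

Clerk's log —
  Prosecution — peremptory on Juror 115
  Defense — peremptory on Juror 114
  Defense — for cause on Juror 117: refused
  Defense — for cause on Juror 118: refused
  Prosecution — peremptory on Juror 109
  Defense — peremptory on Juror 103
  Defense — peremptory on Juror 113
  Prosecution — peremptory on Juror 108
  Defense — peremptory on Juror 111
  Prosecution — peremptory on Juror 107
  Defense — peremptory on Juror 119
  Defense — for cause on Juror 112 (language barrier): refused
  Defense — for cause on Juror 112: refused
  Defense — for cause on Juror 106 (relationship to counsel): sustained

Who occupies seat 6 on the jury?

Removed: #103, #106, #107, #108, #109, #111, #113, #114, #115, #119. (#112, #117, #118 stay — for-cause denied.)
Seating in order: seats 1–6 → #101, #102, #104, #105, #110, #112; alternates → #116.
So seat 6 is #112.

112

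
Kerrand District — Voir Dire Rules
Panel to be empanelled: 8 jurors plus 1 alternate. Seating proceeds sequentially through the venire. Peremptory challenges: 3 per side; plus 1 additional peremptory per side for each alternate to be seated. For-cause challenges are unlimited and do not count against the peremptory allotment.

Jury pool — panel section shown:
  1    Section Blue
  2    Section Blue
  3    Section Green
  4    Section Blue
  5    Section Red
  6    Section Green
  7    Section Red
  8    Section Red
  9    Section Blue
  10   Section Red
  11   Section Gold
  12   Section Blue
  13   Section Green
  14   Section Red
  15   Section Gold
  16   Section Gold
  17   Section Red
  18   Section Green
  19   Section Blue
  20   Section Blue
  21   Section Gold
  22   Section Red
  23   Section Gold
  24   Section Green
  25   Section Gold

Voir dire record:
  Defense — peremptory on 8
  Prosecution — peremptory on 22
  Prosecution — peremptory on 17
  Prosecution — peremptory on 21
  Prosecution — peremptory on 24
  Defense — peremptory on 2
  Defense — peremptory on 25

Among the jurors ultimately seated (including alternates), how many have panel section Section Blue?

Removed: #2, #8, #17, #21, #22, #24, #25.
Seated (9 incl. alternates): #1, #3, #4, #5, #6, #7, #9, #10, #11.
Of those, in Section Blue: #1, #4, #9 → 3.

3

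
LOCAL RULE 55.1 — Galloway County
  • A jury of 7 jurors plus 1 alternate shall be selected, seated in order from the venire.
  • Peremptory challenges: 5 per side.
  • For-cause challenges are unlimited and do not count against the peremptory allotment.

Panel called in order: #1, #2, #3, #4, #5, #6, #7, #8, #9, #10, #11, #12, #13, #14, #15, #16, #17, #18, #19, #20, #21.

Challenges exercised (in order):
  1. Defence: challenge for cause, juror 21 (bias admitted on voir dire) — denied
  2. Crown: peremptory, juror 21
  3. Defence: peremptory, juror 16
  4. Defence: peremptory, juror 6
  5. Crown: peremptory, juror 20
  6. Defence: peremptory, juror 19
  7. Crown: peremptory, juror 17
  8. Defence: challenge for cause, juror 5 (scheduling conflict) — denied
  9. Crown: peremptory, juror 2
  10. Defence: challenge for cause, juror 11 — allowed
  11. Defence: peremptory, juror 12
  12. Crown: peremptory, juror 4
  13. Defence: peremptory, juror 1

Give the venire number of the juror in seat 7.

Removed: #1, #2, #4, #6, #11, #12, #16, #17, #19, #20, #21. (#5 stays — for-cause denied.)
Filling seats in venire order through position 7: #3, #5, #7, #8, #9, #10, #13.
So seat 7 is #13.

13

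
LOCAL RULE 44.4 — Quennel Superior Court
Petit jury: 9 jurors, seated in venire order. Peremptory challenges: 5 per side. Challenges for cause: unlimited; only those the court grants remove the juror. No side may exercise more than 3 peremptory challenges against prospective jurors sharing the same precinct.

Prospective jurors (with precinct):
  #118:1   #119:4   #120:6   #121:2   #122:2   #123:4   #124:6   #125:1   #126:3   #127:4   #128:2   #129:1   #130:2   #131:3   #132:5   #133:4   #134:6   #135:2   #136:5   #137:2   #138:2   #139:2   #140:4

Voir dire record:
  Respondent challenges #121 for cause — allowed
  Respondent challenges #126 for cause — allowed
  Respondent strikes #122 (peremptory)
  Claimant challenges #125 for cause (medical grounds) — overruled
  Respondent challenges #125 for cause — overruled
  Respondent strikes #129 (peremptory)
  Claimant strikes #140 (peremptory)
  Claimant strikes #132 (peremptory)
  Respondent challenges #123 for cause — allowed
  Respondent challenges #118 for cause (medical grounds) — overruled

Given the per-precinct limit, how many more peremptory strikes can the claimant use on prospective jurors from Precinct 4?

Claimant peremptories so far: #140, #132 — 2 of 5 used, 3 left overall.
Against Precinct 4: #140 — 1 used; per-precinct cap 3 leaves 2.
Binding limit: min(3, 2) = 2.

2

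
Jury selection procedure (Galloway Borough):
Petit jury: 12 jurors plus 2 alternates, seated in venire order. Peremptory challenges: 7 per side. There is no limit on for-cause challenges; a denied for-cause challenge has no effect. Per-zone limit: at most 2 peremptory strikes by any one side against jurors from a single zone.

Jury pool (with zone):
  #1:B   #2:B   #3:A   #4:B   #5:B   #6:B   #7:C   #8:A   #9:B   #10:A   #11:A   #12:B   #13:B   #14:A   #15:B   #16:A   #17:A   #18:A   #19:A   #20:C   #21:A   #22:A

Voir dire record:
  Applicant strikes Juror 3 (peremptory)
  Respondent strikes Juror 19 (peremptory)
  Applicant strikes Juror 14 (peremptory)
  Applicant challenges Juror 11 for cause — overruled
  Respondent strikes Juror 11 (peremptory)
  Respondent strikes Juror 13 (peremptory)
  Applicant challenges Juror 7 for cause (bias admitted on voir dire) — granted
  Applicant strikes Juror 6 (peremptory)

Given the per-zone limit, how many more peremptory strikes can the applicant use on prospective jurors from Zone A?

Applicant peremptories so far: #3, #14, #6 — 3 of 7 used, 4 left overall.
Against Zone A: #3, #14 — 2 used; per-zone cap 2 leaves 0.
Binding limit: min(4, 0) = 0.

0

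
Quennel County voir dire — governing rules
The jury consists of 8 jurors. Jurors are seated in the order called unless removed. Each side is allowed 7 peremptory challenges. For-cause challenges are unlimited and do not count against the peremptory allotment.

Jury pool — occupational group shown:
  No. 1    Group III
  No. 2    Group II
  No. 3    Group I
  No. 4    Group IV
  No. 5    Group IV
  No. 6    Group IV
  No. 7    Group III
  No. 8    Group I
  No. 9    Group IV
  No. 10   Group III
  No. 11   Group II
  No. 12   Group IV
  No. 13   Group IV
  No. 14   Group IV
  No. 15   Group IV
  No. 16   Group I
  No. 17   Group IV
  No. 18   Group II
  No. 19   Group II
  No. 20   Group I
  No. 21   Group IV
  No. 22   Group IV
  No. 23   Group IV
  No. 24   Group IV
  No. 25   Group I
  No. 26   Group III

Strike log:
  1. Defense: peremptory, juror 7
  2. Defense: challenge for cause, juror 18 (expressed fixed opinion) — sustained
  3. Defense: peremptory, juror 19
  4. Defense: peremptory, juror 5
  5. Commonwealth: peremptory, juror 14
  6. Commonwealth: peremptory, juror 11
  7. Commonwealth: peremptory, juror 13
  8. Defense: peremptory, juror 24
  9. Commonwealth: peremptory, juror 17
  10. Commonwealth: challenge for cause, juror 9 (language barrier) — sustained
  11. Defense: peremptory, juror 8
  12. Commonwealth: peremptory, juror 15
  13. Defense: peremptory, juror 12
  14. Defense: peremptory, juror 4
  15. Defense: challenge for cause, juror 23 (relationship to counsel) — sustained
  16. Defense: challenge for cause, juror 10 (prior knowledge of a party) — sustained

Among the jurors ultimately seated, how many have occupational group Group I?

3

Removed: #4, #5, #7, #8, #9, #10, #11, #12, #13, #14, #15, #17, #18, #19, #23, #24.
Seated jurors 1–8: #1, #2, #3, #6, #16, #20, #21, #22.
Of those, in Group I: #3, #16, #20 → 3.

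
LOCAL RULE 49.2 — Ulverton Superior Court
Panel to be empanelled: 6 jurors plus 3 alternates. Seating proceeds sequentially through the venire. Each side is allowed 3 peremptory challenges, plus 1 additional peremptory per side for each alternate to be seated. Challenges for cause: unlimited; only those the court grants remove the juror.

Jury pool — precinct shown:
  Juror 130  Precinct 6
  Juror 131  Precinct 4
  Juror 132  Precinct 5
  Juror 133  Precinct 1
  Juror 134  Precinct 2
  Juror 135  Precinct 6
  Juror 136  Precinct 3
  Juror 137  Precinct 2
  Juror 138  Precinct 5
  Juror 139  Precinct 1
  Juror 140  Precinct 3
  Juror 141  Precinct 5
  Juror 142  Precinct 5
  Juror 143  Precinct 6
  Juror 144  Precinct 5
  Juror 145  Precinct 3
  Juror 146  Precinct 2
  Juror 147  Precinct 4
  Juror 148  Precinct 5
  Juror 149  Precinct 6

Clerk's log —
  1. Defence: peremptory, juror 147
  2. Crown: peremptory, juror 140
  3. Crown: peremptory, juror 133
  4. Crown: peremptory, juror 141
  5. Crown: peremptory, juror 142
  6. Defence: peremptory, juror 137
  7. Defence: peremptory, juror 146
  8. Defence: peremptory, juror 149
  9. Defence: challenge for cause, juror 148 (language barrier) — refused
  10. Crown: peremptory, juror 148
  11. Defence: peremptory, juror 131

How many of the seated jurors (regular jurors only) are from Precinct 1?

0

Removed: #131, #133, #137, #140, #141, #142, #146, #147, #148, #149.
Seated jurors 1–6: #130, #132, #134, #135, #136, #138 (alternates #139, #143, #144 not counted).
None of those are in Precinct 1 → 0.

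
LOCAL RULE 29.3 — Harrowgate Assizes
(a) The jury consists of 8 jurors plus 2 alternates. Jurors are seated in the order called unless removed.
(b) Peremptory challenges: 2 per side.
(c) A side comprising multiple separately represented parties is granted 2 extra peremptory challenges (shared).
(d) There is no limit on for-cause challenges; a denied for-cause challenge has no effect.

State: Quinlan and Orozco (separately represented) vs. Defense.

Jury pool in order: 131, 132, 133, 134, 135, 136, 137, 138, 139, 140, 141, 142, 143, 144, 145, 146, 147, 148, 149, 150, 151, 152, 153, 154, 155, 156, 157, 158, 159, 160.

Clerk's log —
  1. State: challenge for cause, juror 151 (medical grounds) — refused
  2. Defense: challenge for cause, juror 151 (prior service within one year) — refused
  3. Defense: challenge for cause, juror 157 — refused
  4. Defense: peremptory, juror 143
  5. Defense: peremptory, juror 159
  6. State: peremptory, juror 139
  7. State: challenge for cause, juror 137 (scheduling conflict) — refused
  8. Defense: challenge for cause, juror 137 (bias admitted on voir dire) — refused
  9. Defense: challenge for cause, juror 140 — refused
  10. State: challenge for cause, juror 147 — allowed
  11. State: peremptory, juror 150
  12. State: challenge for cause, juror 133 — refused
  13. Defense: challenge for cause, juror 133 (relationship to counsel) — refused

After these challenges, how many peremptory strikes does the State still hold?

State allotment: 2 base + 2 multi-party = 4.
State peremptories used: #139, #150 — 2 (for-cause on #151, #137, #147, #133 don't count).
Remaining: 4 − 2 = 2.

2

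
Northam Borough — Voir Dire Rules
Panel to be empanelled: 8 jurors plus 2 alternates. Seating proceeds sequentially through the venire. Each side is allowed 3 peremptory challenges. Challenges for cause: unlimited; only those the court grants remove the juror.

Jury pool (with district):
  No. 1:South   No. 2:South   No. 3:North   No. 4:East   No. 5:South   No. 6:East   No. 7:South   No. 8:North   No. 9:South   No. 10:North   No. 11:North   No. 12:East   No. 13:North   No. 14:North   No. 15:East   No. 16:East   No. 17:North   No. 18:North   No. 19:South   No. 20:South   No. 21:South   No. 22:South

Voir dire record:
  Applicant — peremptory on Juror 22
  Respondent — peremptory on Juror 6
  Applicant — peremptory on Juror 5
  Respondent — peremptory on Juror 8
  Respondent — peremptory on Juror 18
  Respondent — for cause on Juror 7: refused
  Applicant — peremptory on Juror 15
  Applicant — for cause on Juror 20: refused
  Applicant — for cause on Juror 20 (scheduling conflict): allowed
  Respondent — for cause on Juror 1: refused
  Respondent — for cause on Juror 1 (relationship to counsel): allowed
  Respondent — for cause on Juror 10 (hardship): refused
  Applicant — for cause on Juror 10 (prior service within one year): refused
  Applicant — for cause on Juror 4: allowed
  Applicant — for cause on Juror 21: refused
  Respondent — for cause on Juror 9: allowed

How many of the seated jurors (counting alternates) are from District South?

2

Removed: #1, #4, #5, #6, #8, #9, #15, #18, #20, #22.
Seated (10 incl. alternates): #2, #3, #7, #10, #11, #12, #13, #14, #16, #17.
Of those, in District South: #2, #7 → 2.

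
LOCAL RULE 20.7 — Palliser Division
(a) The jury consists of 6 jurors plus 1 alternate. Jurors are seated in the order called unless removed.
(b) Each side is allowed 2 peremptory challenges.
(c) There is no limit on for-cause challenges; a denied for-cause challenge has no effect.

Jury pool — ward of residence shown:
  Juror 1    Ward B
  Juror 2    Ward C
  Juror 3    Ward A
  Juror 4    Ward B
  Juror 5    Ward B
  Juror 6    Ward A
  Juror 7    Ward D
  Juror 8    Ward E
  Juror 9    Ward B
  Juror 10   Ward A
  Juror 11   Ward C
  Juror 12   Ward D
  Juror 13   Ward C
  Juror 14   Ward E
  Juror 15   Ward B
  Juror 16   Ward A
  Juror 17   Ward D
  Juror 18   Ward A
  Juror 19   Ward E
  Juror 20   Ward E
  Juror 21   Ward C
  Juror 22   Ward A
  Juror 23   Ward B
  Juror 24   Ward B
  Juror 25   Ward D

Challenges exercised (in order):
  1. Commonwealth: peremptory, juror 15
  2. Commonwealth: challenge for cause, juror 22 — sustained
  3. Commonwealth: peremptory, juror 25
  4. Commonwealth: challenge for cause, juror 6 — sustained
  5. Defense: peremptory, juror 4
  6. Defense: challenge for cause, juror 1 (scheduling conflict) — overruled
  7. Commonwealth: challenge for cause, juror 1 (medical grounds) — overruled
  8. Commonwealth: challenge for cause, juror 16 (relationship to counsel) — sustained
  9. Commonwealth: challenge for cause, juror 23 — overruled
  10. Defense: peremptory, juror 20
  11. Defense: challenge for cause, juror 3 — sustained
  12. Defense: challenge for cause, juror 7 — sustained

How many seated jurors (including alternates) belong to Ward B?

3

Removed: #3, #4, #6, #7, #15, #16, #20, #22, #25.
Seated (7 incl. alternates): #1, #2, #5, #8, #9, #10, #11.
Of those, in Ward B: #1, #5, #9 → 3.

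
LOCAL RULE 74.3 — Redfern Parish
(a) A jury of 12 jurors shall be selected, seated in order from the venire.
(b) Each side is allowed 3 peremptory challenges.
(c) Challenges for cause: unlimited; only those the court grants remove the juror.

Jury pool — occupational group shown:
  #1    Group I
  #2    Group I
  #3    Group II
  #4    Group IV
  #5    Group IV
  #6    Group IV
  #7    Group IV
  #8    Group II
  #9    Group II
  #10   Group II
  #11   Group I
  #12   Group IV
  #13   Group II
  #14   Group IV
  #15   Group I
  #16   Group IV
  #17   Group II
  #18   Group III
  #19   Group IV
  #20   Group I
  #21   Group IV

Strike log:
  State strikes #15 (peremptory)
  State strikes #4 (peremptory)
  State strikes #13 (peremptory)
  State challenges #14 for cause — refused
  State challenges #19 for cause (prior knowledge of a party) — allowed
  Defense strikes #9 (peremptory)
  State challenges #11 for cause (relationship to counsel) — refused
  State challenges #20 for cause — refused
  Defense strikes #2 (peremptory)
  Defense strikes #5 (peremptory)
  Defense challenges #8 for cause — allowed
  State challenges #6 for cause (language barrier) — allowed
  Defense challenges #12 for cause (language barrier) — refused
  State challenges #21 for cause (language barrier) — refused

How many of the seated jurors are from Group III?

Removed: #2, #4, #5, #6, #8, #9, #13, #15, #19.
Seated jurors 1–12: #1, #3, #7, #10, #11, #12, #14, #16, #17, #18, #20, #21.
Of those, in Group III: #18 → 1.

1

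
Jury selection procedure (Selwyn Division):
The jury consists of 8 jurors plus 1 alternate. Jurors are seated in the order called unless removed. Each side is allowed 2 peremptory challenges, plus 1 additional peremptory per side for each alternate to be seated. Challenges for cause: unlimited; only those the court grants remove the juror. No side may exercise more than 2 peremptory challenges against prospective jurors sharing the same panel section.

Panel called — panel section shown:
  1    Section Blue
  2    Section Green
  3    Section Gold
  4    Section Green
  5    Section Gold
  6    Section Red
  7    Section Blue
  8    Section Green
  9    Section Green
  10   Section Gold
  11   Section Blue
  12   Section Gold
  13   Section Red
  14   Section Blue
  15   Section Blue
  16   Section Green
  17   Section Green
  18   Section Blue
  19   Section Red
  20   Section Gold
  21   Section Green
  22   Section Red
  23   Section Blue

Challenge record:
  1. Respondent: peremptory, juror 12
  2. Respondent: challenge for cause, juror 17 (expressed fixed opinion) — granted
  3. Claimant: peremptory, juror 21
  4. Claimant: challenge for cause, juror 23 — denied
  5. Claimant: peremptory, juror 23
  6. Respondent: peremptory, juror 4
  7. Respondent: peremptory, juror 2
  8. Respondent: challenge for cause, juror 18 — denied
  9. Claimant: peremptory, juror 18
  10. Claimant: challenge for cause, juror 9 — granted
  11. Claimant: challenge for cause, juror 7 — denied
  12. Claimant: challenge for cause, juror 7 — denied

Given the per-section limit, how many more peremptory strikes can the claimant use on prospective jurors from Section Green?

0

Claimant peremptories so far: #21, #23, #18 — 3 of 3 used, 0 left overall.
Against Section Green: #21 — 1 used; per-section cap 2 leaves 1.
Binding limit: min(0, 1) = 0.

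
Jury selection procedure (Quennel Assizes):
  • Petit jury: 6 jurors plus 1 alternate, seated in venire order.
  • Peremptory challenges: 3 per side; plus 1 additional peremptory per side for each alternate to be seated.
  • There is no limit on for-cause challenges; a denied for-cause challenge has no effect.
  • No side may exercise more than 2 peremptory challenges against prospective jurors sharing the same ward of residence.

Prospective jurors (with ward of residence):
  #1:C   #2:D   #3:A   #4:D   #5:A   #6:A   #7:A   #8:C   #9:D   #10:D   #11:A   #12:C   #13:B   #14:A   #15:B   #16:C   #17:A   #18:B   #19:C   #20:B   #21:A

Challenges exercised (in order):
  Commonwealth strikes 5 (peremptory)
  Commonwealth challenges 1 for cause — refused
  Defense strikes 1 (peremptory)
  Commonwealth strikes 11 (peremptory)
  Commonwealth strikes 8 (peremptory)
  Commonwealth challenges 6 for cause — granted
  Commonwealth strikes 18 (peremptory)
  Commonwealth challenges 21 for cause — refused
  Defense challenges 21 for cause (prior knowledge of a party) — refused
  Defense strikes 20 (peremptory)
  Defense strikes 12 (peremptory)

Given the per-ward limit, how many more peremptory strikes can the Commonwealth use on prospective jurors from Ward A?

Commonwealth peremptories so far: #5, #11, #8, #18 — 4 of 4 used, 0 left overall.
Against Ward A: #5, #11 — 2 used; per-ward cap 2 leaves 0.
Binding limit: min(0, 0) = 0.

0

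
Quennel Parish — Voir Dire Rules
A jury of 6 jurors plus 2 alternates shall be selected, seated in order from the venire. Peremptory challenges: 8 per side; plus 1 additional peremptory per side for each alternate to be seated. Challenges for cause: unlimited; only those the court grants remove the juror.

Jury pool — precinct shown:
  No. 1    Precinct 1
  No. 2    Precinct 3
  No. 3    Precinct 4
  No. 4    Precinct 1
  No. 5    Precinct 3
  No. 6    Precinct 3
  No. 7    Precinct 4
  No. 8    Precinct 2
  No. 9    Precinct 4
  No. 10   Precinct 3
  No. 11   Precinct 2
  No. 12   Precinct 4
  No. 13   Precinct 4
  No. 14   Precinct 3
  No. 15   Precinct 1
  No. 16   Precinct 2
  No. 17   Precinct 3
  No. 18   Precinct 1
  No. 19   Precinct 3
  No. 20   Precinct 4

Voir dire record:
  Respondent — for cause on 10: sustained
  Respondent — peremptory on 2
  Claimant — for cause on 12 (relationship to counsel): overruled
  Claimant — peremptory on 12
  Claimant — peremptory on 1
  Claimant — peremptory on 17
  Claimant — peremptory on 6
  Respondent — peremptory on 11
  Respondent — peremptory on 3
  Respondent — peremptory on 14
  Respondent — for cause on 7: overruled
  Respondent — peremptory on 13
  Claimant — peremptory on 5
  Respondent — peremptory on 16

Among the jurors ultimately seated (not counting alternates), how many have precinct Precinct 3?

Removed: #1, #2, #3, #5, #6, #10, #11, #12, #13, #14, #16, #17.
Seated jurors 1–6: #4, #7, #8, #9, #15, #18 (alternates #19, #20 not counted).
None of those are in Precinct 3 → 0.

0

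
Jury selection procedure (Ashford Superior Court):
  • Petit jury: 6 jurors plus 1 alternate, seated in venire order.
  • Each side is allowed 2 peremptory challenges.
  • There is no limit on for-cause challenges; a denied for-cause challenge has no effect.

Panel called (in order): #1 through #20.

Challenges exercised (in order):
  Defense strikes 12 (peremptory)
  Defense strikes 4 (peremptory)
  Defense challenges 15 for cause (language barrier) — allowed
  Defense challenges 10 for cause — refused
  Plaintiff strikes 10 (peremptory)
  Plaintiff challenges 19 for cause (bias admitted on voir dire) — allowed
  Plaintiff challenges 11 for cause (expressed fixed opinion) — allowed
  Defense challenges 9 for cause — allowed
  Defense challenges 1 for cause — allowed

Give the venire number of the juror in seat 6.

Removed: #1, #4, #9, #10, #11, #12, #15, #19.
Seating in order: seats 1–6 → #2, #3, #5, #6, #7, #8; alternates → #13.
So seat 6 is #8.

8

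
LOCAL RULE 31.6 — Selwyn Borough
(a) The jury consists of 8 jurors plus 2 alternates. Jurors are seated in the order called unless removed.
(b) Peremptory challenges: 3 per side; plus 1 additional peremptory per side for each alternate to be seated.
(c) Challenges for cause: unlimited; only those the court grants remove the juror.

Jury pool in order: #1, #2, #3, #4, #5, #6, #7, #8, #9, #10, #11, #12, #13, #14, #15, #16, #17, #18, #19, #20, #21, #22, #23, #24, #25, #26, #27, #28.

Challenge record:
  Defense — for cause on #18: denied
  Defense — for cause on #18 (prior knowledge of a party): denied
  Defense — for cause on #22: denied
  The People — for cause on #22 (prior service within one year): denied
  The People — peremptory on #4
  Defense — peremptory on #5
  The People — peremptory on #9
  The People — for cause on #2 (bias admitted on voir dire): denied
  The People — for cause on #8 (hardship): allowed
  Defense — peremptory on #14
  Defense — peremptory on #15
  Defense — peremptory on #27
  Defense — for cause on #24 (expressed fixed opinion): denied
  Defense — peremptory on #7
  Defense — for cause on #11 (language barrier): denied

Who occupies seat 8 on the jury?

Removed: #4, #5, #7, #8, #9, #14, #15, #27. (#2, #11, #18, #22, #24 stay — for-cause denied.)
Filling seats in venire order through position 8: #1, #2, #3, #6, #10, #11, #12, #13.
So seat 8 is #13.

13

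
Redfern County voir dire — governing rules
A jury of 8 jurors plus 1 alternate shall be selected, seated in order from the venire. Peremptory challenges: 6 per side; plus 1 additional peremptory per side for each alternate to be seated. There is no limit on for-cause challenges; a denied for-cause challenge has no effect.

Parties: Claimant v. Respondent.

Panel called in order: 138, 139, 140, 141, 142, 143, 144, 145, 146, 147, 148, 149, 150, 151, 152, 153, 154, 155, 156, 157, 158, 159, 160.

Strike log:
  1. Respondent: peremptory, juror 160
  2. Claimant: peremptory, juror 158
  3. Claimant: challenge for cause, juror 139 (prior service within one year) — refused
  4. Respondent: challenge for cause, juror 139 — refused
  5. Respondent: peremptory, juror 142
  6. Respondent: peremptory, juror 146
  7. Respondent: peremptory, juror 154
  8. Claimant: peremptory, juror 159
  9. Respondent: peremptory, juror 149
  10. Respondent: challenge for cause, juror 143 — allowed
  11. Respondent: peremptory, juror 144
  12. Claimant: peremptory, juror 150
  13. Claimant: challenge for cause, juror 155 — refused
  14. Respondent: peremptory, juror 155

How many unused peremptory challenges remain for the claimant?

4

Claimant allotment: 6 base + 1 × 1 alternate = 7.
Claimant peremptories used: #158, #159, #150 — 3 (for-cause on #139, #155 don't count).
Remaining: 7 − 3 = 4.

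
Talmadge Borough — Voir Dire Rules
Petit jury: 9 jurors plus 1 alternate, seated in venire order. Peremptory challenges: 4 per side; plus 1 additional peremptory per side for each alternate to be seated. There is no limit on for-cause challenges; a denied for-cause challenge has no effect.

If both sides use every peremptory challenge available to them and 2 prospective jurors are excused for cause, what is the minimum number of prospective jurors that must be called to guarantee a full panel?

Seats to fill: 9 + 1 alternates = 10.
Peremptories: 4 + 1×1 = 5 per side × 2 sides = 10.
For-cause removals: 2.
Minimum venire: 10 + 10 + 2 = 22.

22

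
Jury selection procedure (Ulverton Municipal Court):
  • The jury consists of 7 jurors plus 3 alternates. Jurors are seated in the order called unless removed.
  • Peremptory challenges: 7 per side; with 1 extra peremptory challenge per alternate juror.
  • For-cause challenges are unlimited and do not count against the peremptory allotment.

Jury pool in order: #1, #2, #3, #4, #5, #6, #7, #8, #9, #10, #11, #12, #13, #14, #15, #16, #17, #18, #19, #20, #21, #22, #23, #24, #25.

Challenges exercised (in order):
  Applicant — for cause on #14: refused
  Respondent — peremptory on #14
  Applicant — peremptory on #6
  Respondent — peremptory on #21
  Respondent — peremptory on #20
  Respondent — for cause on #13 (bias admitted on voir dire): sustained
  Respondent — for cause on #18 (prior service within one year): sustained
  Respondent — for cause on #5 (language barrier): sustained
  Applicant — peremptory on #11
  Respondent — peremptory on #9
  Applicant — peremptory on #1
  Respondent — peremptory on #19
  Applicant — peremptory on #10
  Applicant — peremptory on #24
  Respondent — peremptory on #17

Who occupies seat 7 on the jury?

Removed: #1, #5, #6, #9, #10, #11, #13, #14, #17, #18, #19, #20, #21, #24.
Seating in order: seats 1–7 → #2, #3, #4, #7, #8, #12, #15; alternates → #16, #22, #23.
So seat 7 is #15.

15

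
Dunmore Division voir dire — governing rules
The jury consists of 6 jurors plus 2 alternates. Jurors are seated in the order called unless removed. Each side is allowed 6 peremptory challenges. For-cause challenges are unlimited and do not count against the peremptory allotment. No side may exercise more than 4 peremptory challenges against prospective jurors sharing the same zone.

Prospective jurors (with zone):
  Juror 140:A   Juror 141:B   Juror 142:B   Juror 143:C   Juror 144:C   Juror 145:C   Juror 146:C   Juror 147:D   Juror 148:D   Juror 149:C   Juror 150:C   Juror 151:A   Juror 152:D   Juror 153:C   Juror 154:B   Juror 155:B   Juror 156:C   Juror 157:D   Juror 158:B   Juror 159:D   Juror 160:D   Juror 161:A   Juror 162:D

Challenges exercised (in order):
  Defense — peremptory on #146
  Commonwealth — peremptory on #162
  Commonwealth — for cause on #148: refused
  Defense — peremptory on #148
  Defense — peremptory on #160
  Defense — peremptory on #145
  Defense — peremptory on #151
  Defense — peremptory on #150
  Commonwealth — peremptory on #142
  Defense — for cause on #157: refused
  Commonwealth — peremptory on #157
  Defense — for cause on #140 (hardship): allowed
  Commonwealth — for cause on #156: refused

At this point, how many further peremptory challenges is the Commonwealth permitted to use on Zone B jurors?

3

Commonwealth peremptories so far: #162, #142, #157 — 3 of 6 used, 3 left overall.
Against Zone B: #142 — 1 used; per-zone cap 4 leaves 3.
Binding limit: min(3, 3) = 3.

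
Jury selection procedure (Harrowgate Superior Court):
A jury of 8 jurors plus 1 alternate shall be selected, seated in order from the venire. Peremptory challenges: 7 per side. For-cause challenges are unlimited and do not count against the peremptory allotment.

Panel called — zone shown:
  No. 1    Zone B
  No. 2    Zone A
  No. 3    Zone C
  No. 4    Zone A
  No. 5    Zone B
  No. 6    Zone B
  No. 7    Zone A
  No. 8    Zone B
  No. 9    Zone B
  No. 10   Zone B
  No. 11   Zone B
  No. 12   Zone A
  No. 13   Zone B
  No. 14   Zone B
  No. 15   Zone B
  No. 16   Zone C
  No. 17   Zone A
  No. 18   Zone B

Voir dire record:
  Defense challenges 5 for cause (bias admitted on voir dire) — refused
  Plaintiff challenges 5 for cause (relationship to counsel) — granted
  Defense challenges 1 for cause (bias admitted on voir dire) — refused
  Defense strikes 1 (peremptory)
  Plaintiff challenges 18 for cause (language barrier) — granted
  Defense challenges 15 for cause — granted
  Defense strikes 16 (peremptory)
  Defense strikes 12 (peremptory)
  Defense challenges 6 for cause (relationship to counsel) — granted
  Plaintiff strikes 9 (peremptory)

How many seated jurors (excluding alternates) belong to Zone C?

Removed: #1, #5, #6, #9, #12, #15, #16, #18.
Seated jurors 1–8: #2, #3, #4, #7, #8, #10, #11, #13 (alternates #14 not counted).
Of those, in Zone C: #3 → 1.

1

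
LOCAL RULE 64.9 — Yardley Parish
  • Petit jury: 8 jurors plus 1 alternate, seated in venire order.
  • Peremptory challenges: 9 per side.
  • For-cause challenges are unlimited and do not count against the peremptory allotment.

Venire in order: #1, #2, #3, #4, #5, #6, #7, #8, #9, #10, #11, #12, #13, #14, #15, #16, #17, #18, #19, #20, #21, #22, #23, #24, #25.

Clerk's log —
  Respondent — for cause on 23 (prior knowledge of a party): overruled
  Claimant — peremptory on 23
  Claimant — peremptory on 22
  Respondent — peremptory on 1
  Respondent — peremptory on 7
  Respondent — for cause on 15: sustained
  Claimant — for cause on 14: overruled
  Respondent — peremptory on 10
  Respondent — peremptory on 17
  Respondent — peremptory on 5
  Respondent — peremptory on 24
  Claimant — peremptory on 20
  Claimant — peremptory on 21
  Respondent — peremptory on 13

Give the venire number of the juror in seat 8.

Removed: #1, #5, #7, #10, #13, #15, #17, #20, #21, #22, #23, #24. (#14 stays — for-cause denied.)
Filling seats in venire order through position 8: #2, #3, #4, #6, #8, #9, #11, #12.
So seat 8 is #12.

12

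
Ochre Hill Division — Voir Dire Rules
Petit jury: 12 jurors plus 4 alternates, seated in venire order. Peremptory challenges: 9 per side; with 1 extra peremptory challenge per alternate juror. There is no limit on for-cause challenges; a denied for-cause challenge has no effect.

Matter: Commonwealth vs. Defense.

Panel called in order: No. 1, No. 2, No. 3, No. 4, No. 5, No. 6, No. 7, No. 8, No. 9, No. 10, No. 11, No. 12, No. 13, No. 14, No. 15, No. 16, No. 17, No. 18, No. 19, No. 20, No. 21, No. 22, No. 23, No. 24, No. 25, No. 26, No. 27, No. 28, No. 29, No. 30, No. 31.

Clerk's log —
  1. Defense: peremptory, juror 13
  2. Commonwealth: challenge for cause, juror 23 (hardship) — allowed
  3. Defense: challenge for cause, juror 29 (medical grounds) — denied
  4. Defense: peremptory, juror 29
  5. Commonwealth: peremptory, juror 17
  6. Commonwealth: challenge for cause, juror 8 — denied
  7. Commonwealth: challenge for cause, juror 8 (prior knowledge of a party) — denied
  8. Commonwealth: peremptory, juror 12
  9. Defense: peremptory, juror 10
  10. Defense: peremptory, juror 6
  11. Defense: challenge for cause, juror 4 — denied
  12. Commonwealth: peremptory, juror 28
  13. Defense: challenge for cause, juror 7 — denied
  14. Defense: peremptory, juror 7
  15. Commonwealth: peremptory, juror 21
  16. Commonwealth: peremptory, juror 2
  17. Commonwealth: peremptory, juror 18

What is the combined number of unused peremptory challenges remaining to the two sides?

15

Commonwealth allotment: 9 base + 1 × 4 alternates = 13. Defense allotment: 9 base + 1 × 4 alternates = 13.
Commonwealth peremptories used: #17, #12, #28, #21, #2, #18 — 6 (for-cause on #23, #8, #8 don't count).
Defense peremptories used: #13, #29, #10, #6, #7 — 5 (for-cause on #29, #4, #7 don't count).
Remaining: (13 − 6) + (13 − 5) = 15.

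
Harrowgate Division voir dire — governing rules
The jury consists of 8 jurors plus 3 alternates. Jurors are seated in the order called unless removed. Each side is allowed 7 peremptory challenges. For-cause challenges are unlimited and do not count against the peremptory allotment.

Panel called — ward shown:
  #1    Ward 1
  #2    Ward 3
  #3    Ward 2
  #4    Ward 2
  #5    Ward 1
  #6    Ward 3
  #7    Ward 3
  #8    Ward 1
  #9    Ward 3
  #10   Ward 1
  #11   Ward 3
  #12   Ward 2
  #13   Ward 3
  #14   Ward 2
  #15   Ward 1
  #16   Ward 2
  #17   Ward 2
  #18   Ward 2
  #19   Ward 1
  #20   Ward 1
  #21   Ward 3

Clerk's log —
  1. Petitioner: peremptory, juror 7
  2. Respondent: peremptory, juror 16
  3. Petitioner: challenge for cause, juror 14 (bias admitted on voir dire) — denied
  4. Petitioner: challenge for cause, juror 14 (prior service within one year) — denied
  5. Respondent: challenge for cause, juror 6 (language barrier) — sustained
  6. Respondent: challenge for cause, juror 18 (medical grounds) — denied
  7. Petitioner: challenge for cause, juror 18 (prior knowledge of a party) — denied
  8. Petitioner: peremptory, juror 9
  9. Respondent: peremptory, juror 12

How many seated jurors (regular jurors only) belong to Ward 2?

Removed: #6, #7, #9, #12, #16.
Seated jurors 1–8: #1, #2, #3, #4, #5, #8, #10, #11 (alternates #13, #14, #15 not counted).
Of those, in Ward 2: #3, #4 → 2.

2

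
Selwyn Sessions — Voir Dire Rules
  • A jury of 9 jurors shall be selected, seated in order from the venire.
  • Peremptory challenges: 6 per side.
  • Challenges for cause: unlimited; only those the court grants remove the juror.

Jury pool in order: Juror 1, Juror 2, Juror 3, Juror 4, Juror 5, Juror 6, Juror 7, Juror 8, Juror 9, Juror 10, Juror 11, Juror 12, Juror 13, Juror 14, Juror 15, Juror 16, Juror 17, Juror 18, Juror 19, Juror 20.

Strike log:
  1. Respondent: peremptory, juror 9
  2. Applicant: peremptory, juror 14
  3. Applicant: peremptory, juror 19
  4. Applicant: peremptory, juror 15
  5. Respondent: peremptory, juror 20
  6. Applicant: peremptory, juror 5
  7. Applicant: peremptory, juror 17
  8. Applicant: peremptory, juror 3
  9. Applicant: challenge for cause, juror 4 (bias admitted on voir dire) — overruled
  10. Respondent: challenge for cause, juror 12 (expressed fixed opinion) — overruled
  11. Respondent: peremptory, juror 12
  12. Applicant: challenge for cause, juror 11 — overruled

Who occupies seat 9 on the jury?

13

Removed: #3, #5, #9, #12, #14, #15, #17, #19, #20. (#4, #11 stay — for-cause denied.)
Seating in order: seats 1–9 → #1, #2, #4, #6, #7, #8, #10, #11, #13.
So seat 9 is #13.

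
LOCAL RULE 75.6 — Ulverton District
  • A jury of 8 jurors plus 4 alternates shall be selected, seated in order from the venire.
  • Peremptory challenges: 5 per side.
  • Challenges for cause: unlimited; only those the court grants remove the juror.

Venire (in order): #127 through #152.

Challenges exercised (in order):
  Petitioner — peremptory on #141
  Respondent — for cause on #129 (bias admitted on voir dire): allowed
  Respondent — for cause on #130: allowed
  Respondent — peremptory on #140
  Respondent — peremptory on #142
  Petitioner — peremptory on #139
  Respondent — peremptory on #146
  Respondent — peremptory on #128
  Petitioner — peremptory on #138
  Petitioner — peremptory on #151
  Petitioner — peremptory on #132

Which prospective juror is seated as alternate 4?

148

Removed: #128, #129, #130, #132, #138, #139, #140, #141, #142, #146, #151.
Seating in order: seats 1–8 → #127, #131, #133, #134, #135, #136, #137, #143; alternates → #144, #145, #147, #148.
So alternate 4 is #148.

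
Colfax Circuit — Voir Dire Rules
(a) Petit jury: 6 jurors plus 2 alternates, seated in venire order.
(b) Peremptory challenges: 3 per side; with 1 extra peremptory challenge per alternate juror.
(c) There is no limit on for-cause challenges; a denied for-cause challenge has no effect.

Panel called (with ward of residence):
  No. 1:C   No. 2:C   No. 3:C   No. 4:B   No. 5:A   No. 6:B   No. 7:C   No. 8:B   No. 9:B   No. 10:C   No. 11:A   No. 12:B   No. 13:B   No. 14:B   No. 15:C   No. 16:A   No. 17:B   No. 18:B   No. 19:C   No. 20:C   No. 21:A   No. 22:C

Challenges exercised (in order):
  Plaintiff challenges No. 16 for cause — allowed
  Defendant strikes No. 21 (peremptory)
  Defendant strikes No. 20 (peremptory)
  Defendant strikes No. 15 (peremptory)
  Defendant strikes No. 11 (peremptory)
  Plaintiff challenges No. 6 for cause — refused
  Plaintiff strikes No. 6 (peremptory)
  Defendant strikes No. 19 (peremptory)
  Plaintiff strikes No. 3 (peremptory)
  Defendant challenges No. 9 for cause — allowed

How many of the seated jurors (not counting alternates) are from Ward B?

2

Removed: #3, #6, #9, #11, #15, #16, #19, #20, #21.
Seated jurors 1–6: #1, #2, #4, #5, #7, #8 (alternates #10, #12 not counted).
Of those, in Ward B: #4, #8 → 2.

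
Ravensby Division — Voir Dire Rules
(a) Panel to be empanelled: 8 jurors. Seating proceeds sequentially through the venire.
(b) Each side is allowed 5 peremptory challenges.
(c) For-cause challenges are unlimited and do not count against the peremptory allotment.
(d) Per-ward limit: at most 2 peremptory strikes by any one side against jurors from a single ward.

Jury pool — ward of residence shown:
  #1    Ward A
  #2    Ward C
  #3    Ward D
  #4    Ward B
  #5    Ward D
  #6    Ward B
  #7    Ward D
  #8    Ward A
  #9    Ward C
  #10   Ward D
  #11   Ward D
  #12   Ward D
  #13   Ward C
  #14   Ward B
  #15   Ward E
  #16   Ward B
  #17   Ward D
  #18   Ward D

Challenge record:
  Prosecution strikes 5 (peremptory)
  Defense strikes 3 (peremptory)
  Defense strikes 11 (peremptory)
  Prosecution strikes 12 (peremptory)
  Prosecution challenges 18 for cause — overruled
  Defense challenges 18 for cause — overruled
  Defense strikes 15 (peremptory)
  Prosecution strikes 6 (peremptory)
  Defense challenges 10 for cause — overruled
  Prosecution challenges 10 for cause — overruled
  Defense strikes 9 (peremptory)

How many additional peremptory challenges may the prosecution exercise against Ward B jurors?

Prosecution peremptories so far: #5, #12, #6 — 3 of 5 used, 2 left overall.
Against Ward B: #6 — 1 used; per-ward cap 2 leaves 1.
Binding limit: min(2, 1) = 1.

1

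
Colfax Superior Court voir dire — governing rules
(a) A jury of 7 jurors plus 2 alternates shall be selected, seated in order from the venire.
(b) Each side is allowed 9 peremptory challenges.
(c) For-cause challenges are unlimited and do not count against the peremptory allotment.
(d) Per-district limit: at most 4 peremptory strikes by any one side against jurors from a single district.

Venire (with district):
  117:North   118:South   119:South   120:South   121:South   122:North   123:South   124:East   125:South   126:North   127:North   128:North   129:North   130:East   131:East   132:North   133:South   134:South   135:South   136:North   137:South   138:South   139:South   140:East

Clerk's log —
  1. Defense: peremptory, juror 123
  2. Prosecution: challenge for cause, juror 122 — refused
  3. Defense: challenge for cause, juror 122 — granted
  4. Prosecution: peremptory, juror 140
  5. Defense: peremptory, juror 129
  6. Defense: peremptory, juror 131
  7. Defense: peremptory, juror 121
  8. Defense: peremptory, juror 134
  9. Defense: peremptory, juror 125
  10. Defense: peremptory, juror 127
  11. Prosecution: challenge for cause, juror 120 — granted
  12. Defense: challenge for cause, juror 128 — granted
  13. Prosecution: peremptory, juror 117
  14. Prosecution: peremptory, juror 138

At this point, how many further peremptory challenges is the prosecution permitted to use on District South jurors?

3

Prosecution peremptories so far: #140, #117, #138 — 3 of 9 used, 6 left overall.
Against District South: #138 — 1 used; per-district cap 4 leaves 3.
Binding limit: min(6, 3) = 3.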